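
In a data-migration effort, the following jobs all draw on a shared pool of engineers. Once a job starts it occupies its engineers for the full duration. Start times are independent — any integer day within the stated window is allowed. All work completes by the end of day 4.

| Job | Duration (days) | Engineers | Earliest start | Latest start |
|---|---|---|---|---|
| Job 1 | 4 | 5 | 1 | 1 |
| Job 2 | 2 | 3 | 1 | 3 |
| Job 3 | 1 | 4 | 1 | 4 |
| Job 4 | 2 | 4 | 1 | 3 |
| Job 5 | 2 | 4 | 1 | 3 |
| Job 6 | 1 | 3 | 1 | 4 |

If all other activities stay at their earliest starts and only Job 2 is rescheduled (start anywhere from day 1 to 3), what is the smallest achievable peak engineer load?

20

Job 2@1: d1:23  d2:16  d3:5  d4:5 → peak 23
Job 2@2: d1:20  d2:16  d3:8  d4:5 → peak 20
Job 2@3: d1:20  d2:13  d3:8  d4:8 → peak 20
Best is Job 2@2, peak 20.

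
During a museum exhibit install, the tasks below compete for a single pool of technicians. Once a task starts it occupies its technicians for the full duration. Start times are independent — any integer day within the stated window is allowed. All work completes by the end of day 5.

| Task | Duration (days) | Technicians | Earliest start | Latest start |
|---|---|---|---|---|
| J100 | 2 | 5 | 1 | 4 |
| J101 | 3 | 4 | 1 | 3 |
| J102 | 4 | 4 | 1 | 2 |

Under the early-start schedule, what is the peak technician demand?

Early-start schedule: J100@1, J101@1, J102@1.
Load per day: day 1: 13, day 2: 13, day 3: 8, day 4: 4, day 5: 0.
Peak is 13.

13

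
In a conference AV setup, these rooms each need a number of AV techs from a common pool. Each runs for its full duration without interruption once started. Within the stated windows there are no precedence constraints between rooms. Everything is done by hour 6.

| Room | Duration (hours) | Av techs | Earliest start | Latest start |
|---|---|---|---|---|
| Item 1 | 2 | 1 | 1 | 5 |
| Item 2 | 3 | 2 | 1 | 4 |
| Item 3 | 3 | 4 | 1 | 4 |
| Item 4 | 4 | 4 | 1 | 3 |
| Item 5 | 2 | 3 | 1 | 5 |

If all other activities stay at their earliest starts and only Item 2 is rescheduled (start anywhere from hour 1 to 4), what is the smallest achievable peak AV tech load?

12

Item 2@1: h1:14  h2:14  h3:10  h4:4  h5:0  h6:0 → peak 14
Item 2@2: h1:12  h2:14  h3:10  h4:6  h5:0  h6:0 → peak 14
Item 2@3: h1:12  h2:12  h3:10  h4:6  h5:2  h6:0 → peak 12
Item 2@4: h1:12  h2:12  h3:8  h4:6  h5:2  h6:2 → peak 12
Best is Item 2@3, peak 12.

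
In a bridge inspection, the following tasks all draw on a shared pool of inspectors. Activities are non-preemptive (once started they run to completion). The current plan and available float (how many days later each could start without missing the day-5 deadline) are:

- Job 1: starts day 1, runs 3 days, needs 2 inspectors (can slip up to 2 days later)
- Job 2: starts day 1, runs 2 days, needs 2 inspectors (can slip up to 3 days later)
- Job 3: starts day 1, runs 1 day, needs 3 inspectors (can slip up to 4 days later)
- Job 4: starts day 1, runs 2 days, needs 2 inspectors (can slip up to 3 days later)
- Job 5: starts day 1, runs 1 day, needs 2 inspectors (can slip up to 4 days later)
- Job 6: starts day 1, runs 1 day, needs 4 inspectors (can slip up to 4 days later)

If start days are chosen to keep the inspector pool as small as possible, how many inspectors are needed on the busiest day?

Early-start (Job 1@1, Job 2@1, Job 3@1, Job 4@1, Job 5@1, Job 6@1) gives peak 15: d1:15  d2:6  d3:2  d4:0  d5:0.
Shift Job 3→3, Job 5→4, Job 6→4.
Schedule Job 1@1, Job 2@1, Job 3@3, Job 4@1, Job 5@4, Job 6@4: d1:6  d2:6  d3:5  d4:6  d5:0 — peak 6.

6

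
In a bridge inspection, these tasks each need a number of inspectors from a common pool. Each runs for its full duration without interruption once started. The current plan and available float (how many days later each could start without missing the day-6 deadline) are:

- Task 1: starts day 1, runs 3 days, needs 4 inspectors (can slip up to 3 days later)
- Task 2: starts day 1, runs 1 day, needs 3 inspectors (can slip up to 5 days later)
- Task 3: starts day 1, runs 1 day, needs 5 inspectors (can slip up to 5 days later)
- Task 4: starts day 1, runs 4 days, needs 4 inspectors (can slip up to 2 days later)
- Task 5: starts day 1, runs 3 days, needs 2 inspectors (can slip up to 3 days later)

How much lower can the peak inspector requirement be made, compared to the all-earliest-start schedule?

Early-start peak: d1:18  d2:10  d3:10  d4:4  d5:0  d6:0 ⇒ 18.
Leveled (Task 1@1, Task 2@1, Task 3@6, Task 4@2, Task 5@4): d1:7  d2:8  d3:8  d4:6  d5:6  d6:7 ⇒ 8.
Reduction 18 − 8 = 10.

10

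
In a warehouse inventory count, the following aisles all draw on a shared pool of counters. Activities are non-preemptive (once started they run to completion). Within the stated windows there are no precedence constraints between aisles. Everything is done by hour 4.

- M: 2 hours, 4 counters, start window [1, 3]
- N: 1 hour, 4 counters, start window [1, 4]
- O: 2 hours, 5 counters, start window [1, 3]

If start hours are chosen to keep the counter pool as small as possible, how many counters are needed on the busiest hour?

Early-start (M@1, N@1, O@1) gives peak 13: h1:13  h2:9  h3:0  h4:0.
Shift O→3.
Schedule M@1, N@1, O@3: h1:8  h2:4  h3:5  h4:5 — peak 8.

8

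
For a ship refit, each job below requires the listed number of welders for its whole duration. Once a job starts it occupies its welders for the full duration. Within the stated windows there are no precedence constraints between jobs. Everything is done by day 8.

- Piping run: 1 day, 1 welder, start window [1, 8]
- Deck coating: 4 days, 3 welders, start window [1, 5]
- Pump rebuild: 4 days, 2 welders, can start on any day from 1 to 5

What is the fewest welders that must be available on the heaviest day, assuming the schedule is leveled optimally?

Early-start (Piping run@1, Deck coating@1, Pump rebuild@1) gives peak 6: d1:6  d2:5  d3:5  d4:5  d5:0  d6:0  d7:0  d8:0.
Shift Deck coating→5.
Schedule Piping run@1, Deck coating@5, Pump rebuild@1: d1:3  d2:2  d3:2  d4:2  d5:3  d6:3  d7:3  d8:3 — peak 3.
Total welder-days = 21 over 8 days ⇒ peak ≥ ⌈21/8⌉ = 3, so 3 is optimal.

3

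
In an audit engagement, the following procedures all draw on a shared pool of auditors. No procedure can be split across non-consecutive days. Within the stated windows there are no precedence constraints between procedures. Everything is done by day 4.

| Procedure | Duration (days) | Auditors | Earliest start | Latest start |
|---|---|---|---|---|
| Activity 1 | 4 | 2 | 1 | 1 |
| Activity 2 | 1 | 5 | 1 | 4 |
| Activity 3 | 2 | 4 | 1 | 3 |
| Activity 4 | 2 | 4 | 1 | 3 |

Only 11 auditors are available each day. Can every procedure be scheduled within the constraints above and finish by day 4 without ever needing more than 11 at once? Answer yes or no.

yes

Schedule Activity 1@1, Activity 2@1, Activity 3@2, Activity 4@2: d1:7  d2:10  d3:10  d4:2 — peak 10 ≤ 11.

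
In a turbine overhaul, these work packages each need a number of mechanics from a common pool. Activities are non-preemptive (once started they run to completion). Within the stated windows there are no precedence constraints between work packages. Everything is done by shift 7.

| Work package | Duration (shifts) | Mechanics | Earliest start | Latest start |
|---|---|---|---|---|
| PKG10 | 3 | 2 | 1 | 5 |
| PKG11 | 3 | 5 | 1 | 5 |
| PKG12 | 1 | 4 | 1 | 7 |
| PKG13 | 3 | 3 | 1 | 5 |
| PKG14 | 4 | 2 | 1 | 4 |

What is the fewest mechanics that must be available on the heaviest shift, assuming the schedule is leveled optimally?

Early-start (PKG10@1, PKG11@1, PKG12@1, PKG13@1, PKG14@1) gives peak 16: s1:16  s2:12  s3:12  s4:2  s5:0  s6:0  s7:0.
Shift PKG12→4, PKG13→5, PKG14→4.
Schedule PKG10@1, PKG11@1, PKG12@4, PKG13@5, PKG14@4: s1:7  s2:7  s3:7  s4:6  s5:5  s6:5  s7:5 — peak 7.

7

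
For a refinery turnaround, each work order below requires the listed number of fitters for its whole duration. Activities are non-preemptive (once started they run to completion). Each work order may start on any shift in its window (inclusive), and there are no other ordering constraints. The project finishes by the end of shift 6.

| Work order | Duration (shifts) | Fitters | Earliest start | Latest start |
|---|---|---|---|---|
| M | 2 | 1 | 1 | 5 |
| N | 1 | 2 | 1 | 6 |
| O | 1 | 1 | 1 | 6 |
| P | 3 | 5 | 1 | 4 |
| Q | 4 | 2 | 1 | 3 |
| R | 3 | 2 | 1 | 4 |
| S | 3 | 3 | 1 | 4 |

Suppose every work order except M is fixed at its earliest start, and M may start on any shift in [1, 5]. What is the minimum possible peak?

M@1: s1:16  s2:13  s3:12  s4:2  s5:0  s6:0 → peak 16
M@2: s1:15  s2:13  s3:13  s4:2  s5:0  s6:0 → peak 15
M@3: s1:15  s2:12  s3:13  s4:3  s5:0  s6:0 → peak 15
M@4: s1:15  s2:12  s3:12  s4:3  s5:1  s6:0 → peak 15
M@5: s1:15  s2:12  s3:12  s4:2  s5:1  s6:1 → peak 15
Best is M@2, peak 15.

15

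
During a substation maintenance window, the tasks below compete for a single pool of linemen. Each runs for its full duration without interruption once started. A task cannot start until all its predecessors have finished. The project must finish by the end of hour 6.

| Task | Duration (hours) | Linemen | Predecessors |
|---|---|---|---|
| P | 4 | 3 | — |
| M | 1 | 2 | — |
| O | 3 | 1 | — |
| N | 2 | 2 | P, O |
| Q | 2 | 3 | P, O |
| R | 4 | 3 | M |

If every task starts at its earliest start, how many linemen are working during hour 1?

6

At early start, hour 1 has: P, M, O.
Demand: 3 + 2 + 1 = 6.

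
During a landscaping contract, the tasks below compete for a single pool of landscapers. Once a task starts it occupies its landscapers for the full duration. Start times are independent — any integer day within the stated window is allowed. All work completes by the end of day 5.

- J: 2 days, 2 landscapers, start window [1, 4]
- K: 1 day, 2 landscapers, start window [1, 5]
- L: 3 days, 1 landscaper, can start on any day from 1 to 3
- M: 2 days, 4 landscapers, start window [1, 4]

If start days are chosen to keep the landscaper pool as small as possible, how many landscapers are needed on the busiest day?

4

Early-start (J@1, K@1, L@1, M@1) gives peak 9: d1:9  d2:7  d3:1  d4:0  d5:0.
Shift K→3, M→4.
Schedule J@1, K@3, L@1, M@4: d1:3  d2:3  d3:3  d4:4  d5:4 — peak 4.
Total landscaper-days = 17 over 5 days ⇒ peak ≥ ⌈17/5⌉ = 4, so 4 is optimal.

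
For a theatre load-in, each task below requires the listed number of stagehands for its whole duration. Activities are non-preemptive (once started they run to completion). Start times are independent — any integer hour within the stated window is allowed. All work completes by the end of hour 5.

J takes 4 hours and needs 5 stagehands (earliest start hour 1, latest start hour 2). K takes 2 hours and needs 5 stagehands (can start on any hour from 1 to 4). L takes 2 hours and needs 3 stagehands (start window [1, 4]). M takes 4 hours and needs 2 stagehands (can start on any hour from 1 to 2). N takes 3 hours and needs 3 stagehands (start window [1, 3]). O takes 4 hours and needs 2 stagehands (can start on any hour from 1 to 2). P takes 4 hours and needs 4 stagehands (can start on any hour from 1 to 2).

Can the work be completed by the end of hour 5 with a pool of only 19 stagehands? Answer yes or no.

yes

Schedule J@1, K@1, L@3, M@1, N@3, O@1, P@1: h1:18  h2:18  h3:19  h4:19  h5:3 — peak 19 ≤ 19.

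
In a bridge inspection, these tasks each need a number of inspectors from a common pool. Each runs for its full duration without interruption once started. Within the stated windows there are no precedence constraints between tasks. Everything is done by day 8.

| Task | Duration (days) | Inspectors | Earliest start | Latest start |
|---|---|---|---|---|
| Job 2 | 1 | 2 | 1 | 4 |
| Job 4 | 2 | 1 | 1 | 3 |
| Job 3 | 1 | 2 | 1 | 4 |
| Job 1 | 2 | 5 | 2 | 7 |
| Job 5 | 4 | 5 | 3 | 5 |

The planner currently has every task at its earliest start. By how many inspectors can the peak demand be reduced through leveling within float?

5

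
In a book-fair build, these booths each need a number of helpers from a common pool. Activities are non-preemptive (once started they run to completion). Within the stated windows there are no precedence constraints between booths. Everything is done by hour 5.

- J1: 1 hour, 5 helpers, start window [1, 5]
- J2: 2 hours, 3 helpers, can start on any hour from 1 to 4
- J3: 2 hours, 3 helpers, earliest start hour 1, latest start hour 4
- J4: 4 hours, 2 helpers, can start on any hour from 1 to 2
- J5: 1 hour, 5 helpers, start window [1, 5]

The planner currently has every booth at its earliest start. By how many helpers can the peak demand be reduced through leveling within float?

Early-start peak: h1:18  h2:8  h3:2  h4:2  h5:0 ⇒ 18.
Leveled (J1@1, J2@1, J3@2, J4@2, J5@4): h1:8  h2:8  h3:5  h4:7  h5:2 ⇒ 8.
Reduction 18 − 8 = 10.

10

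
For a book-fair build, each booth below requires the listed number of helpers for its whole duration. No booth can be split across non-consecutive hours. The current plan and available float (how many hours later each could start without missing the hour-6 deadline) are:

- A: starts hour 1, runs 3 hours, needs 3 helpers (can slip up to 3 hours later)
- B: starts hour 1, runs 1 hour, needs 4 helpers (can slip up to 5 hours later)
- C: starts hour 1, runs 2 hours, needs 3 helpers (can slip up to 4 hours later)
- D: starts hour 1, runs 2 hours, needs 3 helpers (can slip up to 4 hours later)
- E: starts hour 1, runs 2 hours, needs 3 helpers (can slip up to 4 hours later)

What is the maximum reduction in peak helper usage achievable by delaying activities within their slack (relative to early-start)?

10

Early-start peak: h1:16  h2:12  h3:3  h4:0  h5:0  h6:0 ⇒ 16.
Leveled (A@1, B@4, C@1, D@5, E@5): h1:6  h2:6  h3:3  h4:4  h5:6  h6:6 ⇒ 6.
Reduction 16 − 6 = 10.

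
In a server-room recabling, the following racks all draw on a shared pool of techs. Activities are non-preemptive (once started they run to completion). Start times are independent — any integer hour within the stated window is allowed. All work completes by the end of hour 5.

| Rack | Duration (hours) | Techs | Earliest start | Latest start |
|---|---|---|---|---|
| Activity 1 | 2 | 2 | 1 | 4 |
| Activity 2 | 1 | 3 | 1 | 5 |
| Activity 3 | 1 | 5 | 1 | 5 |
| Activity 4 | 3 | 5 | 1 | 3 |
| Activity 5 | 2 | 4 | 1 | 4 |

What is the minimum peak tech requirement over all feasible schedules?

Early-start (Activity 1@1, Activity 2@1, Activity 3@1, Activity 4@1, Activity 5@1) gives peak 19: h1:19  h2:11  h3:5  h4:0  h5:0.
Shift Activity 3→2, Activity 4→3, Activity 5→3.
Schedule Activity 1@1, Activity 2@1, Activity 3@2, Activity 4@3, Activity 5@3: h1:5  h2:7  h3:9  h4:9  h5:5 — peak 9.

9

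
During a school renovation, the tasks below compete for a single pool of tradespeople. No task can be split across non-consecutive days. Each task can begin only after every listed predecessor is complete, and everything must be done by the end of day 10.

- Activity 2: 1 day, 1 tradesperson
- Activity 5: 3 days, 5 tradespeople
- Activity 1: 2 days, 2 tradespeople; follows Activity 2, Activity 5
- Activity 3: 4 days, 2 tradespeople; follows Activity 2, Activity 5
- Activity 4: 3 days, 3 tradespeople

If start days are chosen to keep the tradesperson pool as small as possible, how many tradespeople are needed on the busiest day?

Early-start (Activity 2@1, Activity 5@1, Activity 1@4, Activity 3@4, Activity 4@1) gives peak 9: d1:9  d2:8  d3:8  d4:4  d5:4  d6:2  d7:2  d8:0  d9:0  d10:0.
Shift Activity 5→2, Activity 1→5, Activity 3→5, Activity 4→7.
Schedule Activity 2@1, Activity 5@2, Activity 1@5, Activity 3@5, Activity 4@7: d1:1  d2:5  d3:5  d4:5  d5:4  d6:4  d7:5  d8:5  d9:3  d10:0 — peak 5.

5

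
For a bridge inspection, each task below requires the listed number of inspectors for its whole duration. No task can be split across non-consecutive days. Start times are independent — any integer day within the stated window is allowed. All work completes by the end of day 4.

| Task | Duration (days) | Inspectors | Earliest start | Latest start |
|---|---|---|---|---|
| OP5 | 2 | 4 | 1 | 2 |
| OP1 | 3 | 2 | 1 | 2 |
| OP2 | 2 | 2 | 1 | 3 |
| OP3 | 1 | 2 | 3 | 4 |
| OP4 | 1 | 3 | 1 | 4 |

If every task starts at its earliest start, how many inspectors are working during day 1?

11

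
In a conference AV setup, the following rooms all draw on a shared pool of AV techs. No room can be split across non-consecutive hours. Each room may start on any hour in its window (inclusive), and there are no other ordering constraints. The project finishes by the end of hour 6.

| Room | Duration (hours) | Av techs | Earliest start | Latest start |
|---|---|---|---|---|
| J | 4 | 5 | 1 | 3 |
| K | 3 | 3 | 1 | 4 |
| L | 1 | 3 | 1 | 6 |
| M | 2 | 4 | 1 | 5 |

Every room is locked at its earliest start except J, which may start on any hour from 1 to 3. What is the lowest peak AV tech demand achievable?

J@1: h1:15  h2:12  h3:8  h4:5  h5:0  h6:0 → peak 15
J@2: h1:10  h2:12  h3:8  h4:5  h5:5  h6:0 → peak 12
J@3: h1:10  h2:7  h3:8  h4:5  h5:5  h6:5 → peak 10
Best is J@3, peak 10.

10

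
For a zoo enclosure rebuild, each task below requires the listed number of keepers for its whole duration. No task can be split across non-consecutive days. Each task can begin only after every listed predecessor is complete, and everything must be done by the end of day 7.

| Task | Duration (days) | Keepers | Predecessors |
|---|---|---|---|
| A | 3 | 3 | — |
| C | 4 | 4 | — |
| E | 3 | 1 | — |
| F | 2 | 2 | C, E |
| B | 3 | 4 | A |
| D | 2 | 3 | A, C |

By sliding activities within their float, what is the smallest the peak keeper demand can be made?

Schedule A@1, C@1, E@1, F@5, B@4, D@5: d1:8  d2:8  d3:8  d4:8  d5:9  d6:9  d7:0 — peak 9.

9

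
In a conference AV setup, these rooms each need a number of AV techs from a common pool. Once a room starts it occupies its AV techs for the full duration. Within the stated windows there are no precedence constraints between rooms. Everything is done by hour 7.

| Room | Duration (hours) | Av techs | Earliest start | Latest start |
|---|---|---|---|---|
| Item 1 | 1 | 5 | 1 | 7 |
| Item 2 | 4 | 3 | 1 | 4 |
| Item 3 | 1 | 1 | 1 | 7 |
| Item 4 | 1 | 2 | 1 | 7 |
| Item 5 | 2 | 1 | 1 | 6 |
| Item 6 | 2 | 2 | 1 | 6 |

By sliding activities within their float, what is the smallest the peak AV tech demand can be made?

5

Early-start (Item 1@1, Item 2@1, Item 3@1, Item 4@1, Item 5@1, Item 6@1) gives peak 14: h1:14  h2:6  h3:3  h4:3  h5:0  h6:0  h7:0.
Shift Item 2→2, Item 3→2, Item 4→3, Item 5→4, Item 6→6.
Schedule Item 1@1, Item 2@2, Item 3@2, Item 4@3, Item 5@4, Item 6@6: h1:5  h2:4  h3:5  h4:4  h5:4  h6:2  h7:2 — peak 5.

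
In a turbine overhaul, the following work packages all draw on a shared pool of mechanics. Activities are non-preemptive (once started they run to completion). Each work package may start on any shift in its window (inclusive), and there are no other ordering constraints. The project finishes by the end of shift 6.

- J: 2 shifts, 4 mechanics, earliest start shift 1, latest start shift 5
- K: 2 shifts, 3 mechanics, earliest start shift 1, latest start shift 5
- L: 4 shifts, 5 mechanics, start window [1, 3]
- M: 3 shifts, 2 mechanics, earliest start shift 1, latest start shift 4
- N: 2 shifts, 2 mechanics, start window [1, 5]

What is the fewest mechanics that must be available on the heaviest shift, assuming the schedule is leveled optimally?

8

Early-start (J@1, K@1, L@1, M@1, N@1) gives peak 16: s1:16  s2:16  s3:7  s4:5  s5:0  s6:0.
Shift K→4, L→3.
Schedule J@1, K@4, L@3, M@1, N@1: s1:8  s2:8  s3:7  s4:8  s5:8  s6:5 — peak 8.
Total mechanic-shifts = 44 over 6 shifts ⇒ peak ≥ ⌈44/6⌉ = 8, so 8 is optimal.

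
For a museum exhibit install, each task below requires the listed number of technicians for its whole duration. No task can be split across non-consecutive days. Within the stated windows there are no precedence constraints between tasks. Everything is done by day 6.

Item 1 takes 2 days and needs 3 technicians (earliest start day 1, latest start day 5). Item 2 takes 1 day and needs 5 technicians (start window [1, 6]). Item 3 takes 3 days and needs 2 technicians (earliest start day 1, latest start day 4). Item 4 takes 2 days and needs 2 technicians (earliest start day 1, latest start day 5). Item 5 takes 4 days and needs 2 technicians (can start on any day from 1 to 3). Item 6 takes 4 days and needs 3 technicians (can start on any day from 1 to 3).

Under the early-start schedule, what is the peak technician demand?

Early-start schedule: Item 1@1, Item 2@1, Item 3@1, Item 4@1, Item 5@1, Item 6@1.
Load per day: day 1: 17, day 2: 12, day 3: 7, day 4: 5, day 5: 0, day 6: 0.
Peak is 17.

17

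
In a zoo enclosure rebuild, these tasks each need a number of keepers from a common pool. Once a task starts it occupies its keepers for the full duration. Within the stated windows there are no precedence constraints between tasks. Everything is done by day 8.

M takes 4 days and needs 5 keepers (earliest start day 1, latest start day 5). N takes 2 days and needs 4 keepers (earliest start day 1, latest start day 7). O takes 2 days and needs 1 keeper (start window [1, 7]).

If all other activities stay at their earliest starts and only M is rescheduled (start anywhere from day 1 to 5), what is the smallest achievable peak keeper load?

5

M@1: d1:10  d2:10  d3:5  d4:5  d5:0  d6:0  d7:0  d8:0 → peak 10
M@2: d1:5  d2:10  d3:5  d4:5  d5:5  d6:0  d7:0  d8:0 → peak 10
M@3: d1:5  d2:5  d3:5  d4:5  d5:5  d6:5  d7:0  d8:0 → peak 5
M@4: d1:5  d2:5  d3:0  d4:5  d5:5  d6:5  d7:5  d8:0 → peak 5
M@5: d1:5  d2:5  d3:0  d4:0  d5:5  d6:5  d7:5  d8:5 → peak 5
Best is M@3, peak 5.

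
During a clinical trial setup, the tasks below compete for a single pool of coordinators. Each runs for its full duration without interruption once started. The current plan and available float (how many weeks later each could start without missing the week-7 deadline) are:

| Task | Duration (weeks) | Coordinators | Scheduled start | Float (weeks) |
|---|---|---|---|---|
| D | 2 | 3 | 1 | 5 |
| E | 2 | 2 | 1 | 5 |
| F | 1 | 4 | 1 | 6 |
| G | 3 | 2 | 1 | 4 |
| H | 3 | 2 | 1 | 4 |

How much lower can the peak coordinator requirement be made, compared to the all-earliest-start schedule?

8

Early-start peak: w1:13  w2:9  w3:4  w4:0  w5:0  w6:0  w7:0 ⇒ 13.
Leveled (D@1, E@1, F@3, G@4, H@4): w1:5  w2:5  w3:4  w4:4  w5:4  w6:4  w7:0 ⇒ 5.
Reduction 13 − 5 = 8.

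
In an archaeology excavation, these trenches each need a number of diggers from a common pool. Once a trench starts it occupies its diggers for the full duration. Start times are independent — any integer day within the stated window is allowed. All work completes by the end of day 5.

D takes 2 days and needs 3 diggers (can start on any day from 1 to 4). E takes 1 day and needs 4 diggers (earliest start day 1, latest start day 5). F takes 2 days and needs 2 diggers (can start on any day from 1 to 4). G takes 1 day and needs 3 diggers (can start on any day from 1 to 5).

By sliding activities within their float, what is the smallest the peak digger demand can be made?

5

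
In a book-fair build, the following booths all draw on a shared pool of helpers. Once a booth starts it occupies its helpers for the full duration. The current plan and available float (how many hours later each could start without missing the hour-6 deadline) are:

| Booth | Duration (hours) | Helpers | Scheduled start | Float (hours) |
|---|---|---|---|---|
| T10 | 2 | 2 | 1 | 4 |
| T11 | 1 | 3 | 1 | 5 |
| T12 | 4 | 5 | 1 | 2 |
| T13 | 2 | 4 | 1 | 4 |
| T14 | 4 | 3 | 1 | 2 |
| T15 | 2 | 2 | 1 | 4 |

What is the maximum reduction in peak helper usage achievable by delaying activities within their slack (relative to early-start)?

Early-start peak: h1:19  h2:16  h3:8  h4:8  h5:0  h6:0 ⇒ 19.
Leveled (T10@1, T11@1, T12@1, T13@5, T14@2, T15@3): h1:10  h2:10  h3:10  h4:10  h5:7  h6:4 ⇒ 10.
Reduction 19 − 10 = 9.

9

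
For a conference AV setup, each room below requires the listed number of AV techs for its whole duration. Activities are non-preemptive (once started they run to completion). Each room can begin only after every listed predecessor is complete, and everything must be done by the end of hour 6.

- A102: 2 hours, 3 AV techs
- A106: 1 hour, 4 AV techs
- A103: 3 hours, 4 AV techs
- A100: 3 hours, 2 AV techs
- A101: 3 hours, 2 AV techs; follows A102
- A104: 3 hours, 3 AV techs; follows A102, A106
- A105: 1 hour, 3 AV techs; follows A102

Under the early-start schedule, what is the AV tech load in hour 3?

14

At early start, hour 3 has: A103, A100, A101, A104, A105.
Demand: 4 + 2 + 2 + 3 + 3 = 14.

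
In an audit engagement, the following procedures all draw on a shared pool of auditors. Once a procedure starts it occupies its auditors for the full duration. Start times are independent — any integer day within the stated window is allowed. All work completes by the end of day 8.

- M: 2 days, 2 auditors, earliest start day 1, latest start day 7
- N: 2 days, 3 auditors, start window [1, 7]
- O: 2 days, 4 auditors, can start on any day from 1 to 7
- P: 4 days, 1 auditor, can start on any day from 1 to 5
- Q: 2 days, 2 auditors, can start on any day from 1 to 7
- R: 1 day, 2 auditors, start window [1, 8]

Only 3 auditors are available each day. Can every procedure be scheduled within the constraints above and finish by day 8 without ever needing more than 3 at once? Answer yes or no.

no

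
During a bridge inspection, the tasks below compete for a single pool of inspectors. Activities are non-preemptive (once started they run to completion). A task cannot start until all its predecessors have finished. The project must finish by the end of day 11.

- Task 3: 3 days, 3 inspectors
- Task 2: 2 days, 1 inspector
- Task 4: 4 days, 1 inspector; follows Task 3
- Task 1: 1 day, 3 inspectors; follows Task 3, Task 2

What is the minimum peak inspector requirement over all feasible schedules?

Early-start (Task 3@1, Task 2@1, Task 4@4, Task 1@4) gives peak 4: d1:4  d2:4  d3:3  d4:4  d5:1  d6:1  d7:1  d8:0  d9:0  d10:0  d11:0.
Shift Task 2→4, Task 1→8.
Schedule Task 3@1, Task 2@4, Task 4@4, Task 1@8: d1:3  d2:3  d3:3  d4:2  d5:2  d6:1  d7:1  d8:3  d9:0  d10:0  d11:0 — peak 3.

3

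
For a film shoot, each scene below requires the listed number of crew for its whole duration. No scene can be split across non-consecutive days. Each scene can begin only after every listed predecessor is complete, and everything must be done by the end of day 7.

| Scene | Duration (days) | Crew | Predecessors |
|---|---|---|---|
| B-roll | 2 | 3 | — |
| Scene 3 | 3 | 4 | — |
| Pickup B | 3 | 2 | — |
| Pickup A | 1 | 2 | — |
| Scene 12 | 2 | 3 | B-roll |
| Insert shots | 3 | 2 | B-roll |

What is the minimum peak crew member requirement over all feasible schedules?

Early-start (B-roll@1, Scene 3@1, Pickup B@1, Pickup A@1, Scene 12@3, Insert shots@3) gives peak 11: d1:11  d2:9  d3:11  d4:5  d5:2  d6:0  d7:0.
Shift Scene 3→3, Pickup A→4, Scene 12→6, Insert shots→5.
Schedule B-roll@1, Scene 3@3, Pickup B@1, Pickup A@4, Scene 12@6, Insert shots@5: d1:5  d2:5  d3:6  d4:6  d5:6  d6:5  d7:5 — peak 6.
Total crew member-days = 38 over 7 days ⇒ peak ≥ ⌈38/7⌉ = 6, so 6 is optimal.

6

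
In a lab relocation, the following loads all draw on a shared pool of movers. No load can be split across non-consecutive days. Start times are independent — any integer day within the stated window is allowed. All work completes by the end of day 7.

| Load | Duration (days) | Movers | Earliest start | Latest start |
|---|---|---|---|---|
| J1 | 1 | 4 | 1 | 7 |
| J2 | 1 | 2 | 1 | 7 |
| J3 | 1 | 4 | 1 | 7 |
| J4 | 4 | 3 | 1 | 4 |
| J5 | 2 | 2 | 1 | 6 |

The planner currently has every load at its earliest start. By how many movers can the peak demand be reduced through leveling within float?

10

Early-start peak: d1:15  d2:5  d3:3  d4:3  d5:0  d6:0  d7:0 ⇒ 15.
Leveled (J1@1, J2@2, J3@3, J4@4, J5@4): d1:4  d2:2  d3:4  d4:5  d5:5  d6:3  d7:3 ⇒ 5.
Reduction 15 − 5 = 10.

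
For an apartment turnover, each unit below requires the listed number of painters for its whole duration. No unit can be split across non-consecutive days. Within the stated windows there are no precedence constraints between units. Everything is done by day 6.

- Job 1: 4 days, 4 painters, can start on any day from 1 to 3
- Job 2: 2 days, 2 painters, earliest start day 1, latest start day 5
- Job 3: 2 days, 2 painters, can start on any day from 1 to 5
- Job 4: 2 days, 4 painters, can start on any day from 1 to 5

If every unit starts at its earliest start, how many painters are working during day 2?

At early start, day 2 has: Job 1, Job 2, Job 3, Job 4.
Demand: 4 + 2 + 2 + 4 = 12.

12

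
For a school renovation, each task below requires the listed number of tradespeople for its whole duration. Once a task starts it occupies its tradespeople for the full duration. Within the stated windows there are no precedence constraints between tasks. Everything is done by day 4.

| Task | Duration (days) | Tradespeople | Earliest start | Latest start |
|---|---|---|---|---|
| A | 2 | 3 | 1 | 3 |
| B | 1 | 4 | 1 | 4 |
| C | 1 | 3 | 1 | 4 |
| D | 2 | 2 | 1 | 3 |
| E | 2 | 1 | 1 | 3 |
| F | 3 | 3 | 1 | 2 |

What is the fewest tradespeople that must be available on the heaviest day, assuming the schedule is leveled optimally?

Early-start (A@1, B@1, C@1, D@1, E@1, F@1) gives peak 16: d1:16  d2:9  d3:3  d4:0.
Shift C→3, D→3, F→2.
Schedule A@1, B@1, C@3, D@3, E@1, F@2: d1:8  d2:7  d3:8  d4:5 — peak 8.

8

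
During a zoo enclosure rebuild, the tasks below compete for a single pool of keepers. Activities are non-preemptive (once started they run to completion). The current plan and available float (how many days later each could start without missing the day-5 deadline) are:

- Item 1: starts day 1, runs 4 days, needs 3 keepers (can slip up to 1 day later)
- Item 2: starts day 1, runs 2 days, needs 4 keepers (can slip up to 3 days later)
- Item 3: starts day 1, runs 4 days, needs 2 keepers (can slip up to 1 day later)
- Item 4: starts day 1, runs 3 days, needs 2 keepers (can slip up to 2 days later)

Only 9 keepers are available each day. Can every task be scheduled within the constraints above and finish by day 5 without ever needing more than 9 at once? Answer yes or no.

Schedule Item 1@1, Item 2@1, Item 3@1, Item 4@3: d1:9  d2:9  d3:7  d4:7  d5:2 — peak 9 ≤ 9.

yes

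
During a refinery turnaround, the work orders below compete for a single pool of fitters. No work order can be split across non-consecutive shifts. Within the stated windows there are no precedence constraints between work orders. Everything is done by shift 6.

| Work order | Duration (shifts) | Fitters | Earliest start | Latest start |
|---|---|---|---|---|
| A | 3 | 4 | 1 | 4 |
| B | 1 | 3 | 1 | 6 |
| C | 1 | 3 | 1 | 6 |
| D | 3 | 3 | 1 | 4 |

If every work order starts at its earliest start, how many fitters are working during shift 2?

7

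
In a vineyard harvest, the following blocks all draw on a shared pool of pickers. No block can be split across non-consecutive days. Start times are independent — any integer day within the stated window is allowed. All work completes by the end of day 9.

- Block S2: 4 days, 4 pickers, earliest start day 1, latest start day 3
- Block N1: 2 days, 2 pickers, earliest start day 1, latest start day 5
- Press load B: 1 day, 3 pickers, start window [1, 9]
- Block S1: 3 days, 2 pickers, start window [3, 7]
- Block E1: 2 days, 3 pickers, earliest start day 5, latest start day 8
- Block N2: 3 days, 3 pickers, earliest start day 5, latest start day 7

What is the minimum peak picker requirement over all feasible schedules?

6

Early-start (Block S2@1, Block N1@1, Press load B@1, Block S1@3, Block E1@5, Block N2@5) gives peak 9: d1:9  d2:6  d3:6  d4:6  d5:8  d6:6  d7:3  d8:0  d9:0.
Shift Press load B→5, Block E1→6, Block N2→6.
Schedule Block S2@1, Block N1@1, Press load B@5, Block S1@3, Block E1@6, Block N2@6: d1:6  d2:6  d3:6  d4:6  d5:5  d6:6  d7:6  d8:3  d9:0 — peak 6.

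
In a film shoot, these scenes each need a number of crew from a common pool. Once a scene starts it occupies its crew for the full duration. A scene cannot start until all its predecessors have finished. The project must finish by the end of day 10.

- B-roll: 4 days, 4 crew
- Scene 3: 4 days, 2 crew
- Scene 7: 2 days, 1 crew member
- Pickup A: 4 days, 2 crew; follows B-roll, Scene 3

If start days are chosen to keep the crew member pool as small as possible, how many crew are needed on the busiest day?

6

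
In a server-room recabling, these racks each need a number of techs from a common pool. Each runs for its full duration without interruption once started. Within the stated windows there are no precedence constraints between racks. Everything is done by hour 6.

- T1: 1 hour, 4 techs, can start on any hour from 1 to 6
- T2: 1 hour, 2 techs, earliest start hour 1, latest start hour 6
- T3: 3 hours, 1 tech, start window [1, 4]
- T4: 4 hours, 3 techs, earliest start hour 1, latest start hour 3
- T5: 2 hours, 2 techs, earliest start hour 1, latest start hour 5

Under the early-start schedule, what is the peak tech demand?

12

Early-start schedule: T1@1, T2@1, T3@1, T4@1, T5@1.
Load per hour: hour 1: 12, hour 2: 6, hour 3: 4, hour 4: 3, hour 5: 0, hour 6: 0.
Peak is 12.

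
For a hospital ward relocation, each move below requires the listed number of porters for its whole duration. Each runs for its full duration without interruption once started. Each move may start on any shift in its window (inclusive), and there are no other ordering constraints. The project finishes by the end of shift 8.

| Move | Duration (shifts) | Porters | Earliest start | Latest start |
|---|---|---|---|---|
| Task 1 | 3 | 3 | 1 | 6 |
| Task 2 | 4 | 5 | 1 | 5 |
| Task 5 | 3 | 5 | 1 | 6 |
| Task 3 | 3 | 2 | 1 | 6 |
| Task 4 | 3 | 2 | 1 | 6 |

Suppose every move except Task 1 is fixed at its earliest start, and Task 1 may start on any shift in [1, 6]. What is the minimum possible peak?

Task 1@1: s1:17  s2:17  s3:17  s4:5  s5:0  s6:0  s7:0  s8:0 → peak 17
Task 1@2: s1:14  s2:17  s3:17  s4:8  s5:0  s6:0  s7:0  s8:0 → peak 17
Task 1@3: s1:14  s2:14  s3:17  s4:8  s5:3  s6:0  s7:0  s8:0 → peak 17
Task 1@4: s1:14  s2:14  s3:14  s4:8  s5:3  s6:3  s7:0  s8:0 → peak 14
Task 1@5: s1:14  s2:14  s3:14  s4:5  s5:3  s6:3  s7:3  s8:0 → peak 14
Task 1@6: s1:14  s2:14  s3:14  s4:5  s5:0  s6:3  s7:3  s8:3 → peak 14
Best is Task 1@4, peak 14.

14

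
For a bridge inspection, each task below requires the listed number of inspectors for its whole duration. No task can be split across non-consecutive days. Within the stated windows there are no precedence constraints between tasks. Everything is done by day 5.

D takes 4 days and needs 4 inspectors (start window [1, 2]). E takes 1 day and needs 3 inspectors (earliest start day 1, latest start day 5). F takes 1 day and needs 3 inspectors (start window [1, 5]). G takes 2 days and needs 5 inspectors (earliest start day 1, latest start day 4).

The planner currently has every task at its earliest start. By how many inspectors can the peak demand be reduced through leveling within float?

6

Early-start peak: d1:15  d2:9  d3:4  d4:4  d5:0 ⇒ 15.
Leveled (D@1, E@1, F@2, G@3): d1:7  d2:7  d3:9  d4:9  d5:0 ⇒ 9.
Reduction 15 − 9 = 6.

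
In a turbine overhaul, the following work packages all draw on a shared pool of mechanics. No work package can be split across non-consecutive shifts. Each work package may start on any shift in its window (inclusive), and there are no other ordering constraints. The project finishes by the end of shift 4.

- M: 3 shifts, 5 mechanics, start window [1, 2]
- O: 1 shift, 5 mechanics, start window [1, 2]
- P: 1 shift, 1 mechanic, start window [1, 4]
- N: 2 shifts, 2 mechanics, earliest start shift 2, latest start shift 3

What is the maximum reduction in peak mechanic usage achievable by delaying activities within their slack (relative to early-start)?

Early-start peak: s1:11  s2:7  s3:7  s4:0 ⇒ 11.
Leveled (M@2, O@1, P@1, N@2): s1:6  s2:7  s3:7  s4:5 ⇒ 7.
Reduction 11 − 7 = 4.

4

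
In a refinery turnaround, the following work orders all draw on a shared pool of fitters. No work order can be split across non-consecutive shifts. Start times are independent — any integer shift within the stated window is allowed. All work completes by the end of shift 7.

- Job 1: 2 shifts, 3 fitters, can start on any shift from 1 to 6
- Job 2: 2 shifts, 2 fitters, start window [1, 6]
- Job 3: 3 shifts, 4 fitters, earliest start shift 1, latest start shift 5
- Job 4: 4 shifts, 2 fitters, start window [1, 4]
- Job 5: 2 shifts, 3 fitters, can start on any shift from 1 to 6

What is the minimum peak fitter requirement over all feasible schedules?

6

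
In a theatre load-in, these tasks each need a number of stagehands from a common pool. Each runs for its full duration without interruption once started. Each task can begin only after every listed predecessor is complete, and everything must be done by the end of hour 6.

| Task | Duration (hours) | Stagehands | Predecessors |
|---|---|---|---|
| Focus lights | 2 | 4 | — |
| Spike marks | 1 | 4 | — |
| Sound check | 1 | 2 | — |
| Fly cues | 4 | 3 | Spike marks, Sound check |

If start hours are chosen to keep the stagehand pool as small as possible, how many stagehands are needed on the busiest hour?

7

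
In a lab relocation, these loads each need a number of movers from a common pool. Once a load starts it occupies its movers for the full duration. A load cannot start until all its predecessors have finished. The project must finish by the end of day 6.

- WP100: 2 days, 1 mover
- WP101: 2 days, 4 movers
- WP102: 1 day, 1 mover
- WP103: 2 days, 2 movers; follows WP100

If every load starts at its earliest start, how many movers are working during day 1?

6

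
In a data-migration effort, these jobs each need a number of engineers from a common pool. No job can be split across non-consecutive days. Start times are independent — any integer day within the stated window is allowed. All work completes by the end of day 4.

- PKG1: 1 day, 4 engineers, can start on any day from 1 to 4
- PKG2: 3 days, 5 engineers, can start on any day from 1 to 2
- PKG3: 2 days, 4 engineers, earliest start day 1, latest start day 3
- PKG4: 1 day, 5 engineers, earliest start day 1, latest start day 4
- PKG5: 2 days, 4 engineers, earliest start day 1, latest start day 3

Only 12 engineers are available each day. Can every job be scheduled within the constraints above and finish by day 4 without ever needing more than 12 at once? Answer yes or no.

no

The minimum achievable peak is 13; 12 < 13, so no feasible schedule stays within the cap.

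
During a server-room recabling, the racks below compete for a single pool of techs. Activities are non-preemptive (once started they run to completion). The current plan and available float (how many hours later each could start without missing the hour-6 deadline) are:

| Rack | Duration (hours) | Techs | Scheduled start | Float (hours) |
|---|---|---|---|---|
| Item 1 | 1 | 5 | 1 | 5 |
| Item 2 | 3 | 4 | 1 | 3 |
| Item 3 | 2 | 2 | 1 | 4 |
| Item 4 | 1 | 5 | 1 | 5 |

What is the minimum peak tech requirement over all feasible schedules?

Early-start (Item 1@1, Item 2@1, Item 3@1, Item 4@1) gives peak 16: h1:16  h2:6  h3:4  h4:0  h5:0  h6:0.
Shift Item 2→2, Item 3→2, Item 4→5.
Schedule Item 1@1, Item 2@2, Item 3@2, Item 4@5: h1:5  h2:6  h3:6  h4:4  h5:5  h6:0 — peak 6.

6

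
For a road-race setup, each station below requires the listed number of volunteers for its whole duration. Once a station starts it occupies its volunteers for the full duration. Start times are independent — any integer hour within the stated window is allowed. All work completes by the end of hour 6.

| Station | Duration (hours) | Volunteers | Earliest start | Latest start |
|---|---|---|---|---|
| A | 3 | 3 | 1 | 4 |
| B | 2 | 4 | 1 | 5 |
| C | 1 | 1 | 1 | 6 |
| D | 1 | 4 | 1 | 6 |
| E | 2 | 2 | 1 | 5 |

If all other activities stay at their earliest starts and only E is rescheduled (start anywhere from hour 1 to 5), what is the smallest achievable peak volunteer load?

12

E@1: h1:14  h2:9  h3:3  h4:0  h5:0  h6:0 → peak 14
E@2: h1:12  h2:9  h3:5  h4:0  h5:0  h6:0 → peak 12
E@3: h1:12  h2:7  h3:5  h4:2  h5:0  h6:0 → peak 12
E@4: h1:12  h2:7  h3:3  h4:2  h5:2  h6:0 → peak 12
E@5: h1:12  h2:7  h3:3  h4:0  h5:2  h6:2 → peak 12
Best is E@2, peak 12.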